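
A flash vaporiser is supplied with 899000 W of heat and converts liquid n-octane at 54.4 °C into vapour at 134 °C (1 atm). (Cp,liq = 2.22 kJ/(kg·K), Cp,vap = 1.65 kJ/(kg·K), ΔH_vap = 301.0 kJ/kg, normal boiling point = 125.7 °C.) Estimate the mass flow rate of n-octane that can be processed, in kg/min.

ṁ = 114 kg/min

Δh = 2.22×(125.7−54.4) + 301.0 + 1.65×(134−125.7) = 472.98 kJ/kg
Q = 899000 W = 899 kJ/s = 53940 kJ/min
ṁ = Q/Δh = 53940 / 472.98 = 114.04 kg/min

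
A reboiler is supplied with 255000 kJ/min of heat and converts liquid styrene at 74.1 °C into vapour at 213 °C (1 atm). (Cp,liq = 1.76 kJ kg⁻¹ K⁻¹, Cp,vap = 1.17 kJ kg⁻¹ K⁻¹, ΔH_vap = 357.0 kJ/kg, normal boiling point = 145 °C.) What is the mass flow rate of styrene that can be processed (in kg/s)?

ṁ = 7.57 kg/s

Δh = 1.76×(145−74.1) + 357.0 + 1.17×(213−145) = 561.34 kJ/kg
Q = 255000 kJ/min = 4250 kJ/s = 4250 kJ/s
ṁ = Q/Δh = 4250 / 561.34 = 7.5711 kg/s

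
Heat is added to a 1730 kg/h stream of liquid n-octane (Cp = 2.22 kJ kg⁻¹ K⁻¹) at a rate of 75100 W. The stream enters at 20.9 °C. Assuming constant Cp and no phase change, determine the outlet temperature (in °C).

Q = 75100 W = 270360 kJ/h
ΔT = Q/(ṁ·Cp) = 270360/(1730×2.22) = 70.395 K
T_out = 20.9 + 70.395 = 91.295 °C

T_out = 91.3 °C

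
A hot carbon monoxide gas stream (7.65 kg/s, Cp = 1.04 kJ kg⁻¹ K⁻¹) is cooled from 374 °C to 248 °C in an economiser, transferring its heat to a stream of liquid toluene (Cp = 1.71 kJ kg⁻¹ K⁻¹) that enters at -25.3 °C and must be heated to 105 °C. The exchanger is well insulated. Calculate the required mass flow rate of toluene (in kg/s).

Heat released by hot stream: Q = 7.65 × 1.04 × (374 − 248) = 1002.5 kJ/s
Energy balance on cold side (adiabatic exchanger): Q = ṁ_c·Cp_c·(T_c,out − T_c,in)
ṁ_c = 1002.5 / [1.71 × (105 − -25.3)] = 4.4991 kg/s

ṁ_c = 4.50 kg/s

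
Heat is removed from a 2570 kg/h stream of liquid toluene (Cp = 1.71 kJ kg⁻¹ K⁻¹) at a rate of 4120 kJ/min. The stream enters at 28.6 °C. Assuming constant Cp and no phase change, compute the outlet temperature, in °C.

Q = 4120 kJ/min = 247200 kJ/h
ΔT = Q/(ṁ·Cp) = 247200/(2570×1.71) = 56.25 K
T_out = 28.6 − 56.25 = -27.65 °C

T_out = -27.6 °C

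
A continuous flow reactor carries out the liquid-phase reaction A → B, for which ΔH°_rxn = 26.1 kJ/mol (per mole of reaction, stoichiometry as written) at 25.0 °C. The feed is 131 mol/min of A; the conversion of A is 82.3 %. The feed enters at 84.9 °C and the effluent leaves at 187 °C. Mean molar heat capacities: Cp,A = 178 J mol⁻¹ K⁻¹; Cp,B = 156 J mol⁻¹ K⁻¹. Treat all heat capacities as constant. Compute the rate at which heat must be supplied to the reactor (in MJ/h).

Q_in = 289 MJ/h

Extent of reaction ξ = 0.823 × 131 = 107.81 mol/min
Reaction term: ξ·ΔH°_rxn = 107.81 × 26.1 = 2813.9 kJ/min
Sensible, feed 84.9→25 °C: -1396.7 kJ/min
Outlet flows (mol/min): A 23.187, B 107.81
Sensible, products 25→187 °C: 3393.3 kJ/min
Q = ΔH = 4810.4 kJ/min = 80.174 kW
Heat supplied = 288.63 MJ/h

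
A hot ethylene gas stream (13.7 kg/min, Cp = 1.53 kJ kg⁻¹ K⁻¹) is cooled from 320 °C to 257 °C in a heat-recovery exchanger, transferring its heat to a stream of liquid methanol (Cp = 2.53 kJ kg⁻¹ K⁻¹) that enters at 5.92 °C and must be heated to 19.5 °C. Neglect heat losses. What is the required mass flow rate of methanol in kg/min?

ṁ_c = 38.4 kg/min

Heat released by hot stream: Q = 13.7 × 1.53 × (320 − 257) = 1320.5 kJ/min
Energy balance on cold side (adiabatic exchanger): Q = ṁ_c·Cp_c·(T_c,out − T_c,in)
ṁ_c = 1320.5 / [2.53 × (19.5 − 5.92)] = 38.435 kg/min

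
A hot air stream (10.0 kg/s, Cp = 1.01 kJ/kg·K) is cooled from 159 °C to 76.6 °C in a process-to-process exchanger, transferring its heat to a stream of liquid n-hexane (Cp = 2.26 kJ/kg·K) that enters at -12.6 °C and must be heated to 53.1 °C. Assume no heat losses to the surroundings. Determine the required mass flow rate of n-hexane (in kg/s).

ṁ_c = 5.60 kg/s

Heat released by hot stream: Q = 10.0 × 1.01 × (159 − 76.6) = 832.24 kJ/s
Energy balance on cold side (adiabatic exchanger): Q = ṁ_c·Cp_c·(T_c,out − T_c,in)
ṁ_c = 832.24 / [2.26 × (53.1 − -12.6)] = 5.605 kg/s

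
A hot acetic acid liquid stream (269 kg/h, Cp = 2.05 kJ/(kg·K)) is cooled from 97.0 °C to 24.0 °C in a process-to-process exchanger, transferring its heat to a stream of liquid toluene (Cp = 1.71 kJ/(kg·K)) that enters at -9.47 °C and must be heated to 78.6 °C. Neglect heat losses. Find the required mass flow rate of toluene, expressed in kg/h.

Heat released by hot stream: Q = 269 × 2.05 × (97.0 − 24.0) = 40256 kJ/h
Energy balance on cold side (adiabatic exchanger): Q = ṁ_c·Cp_c·(T_c,out − T_c,in)
ṁ_c = 40256 / [1.71 × (78.6 − -9.47)] = 267.3 kg/h

ṁ_c = 267 kg/h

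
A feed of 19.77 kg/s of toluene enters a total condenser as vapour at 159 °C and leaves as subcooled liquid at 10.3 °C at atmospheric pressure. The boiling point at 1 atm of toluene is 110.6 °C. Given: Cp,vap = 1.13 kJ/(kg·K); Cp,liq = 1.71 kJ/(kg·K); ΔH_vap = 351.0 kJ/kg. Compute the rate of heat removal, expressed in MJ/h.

Q_c = 41100 MJ/h

vapour 159→110.6 °C: -54.692 kJ/kg
condensation at 110.6 °C: -351 kJ/kg
liquid 110.6→10.3 °C: -171.51 kJ/kg
Δh = -54.692 + -351 + -171.51 = -577.21 kJ/kg
Q = ṁ·Δh = 19.77 kg/s × -577.21 kJ/kg = -11411 kJ/s
|Q| = 11411 kW = 41081 MJ/h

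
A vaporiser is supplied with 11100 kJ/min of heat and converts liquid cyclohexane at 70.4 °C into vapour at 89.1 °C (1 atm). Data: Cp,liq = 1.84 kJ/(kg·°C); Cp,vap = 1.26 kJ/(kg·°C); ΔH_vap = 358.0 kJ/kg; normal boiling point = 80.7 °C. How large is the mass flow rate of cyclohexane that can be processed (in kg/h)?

ṁ = 1720 kg/h

Δh = 1.84×(80.7−70.4) + 358.0 + 1.26×(89.1−80.7) = 387.54 kJ/kg
Q = 11100 kJ/min = 185 kJ/s = 666000 kJ/h
ṁ = Q/Δh = 666000 / 387.54 = 1718.6 kg/h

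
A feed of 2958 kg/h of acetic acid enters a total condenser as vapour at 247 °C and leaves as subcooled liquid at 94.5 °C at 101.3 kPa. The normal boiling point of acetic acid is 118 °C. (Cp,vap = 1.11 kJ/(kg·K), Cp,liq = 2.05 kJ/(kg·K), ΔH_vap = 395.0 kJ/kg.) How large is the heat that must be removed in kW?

Q_c = 482 kW

vapour 247→118 °C: -143.19 kJ/kg
condensation at 118 °C: -395 kJ/kg
liquid 118→94.5 °C: -48.175 kJ/kg
Δh = -143.19 + -395 + -48.175 = -586.37 kJ/kg
Q = ṁ·Δh = 2958 kg/h × -586.37 kJ/kg = -1.7345e+06 kJ/h
|Q| = 481.8 kW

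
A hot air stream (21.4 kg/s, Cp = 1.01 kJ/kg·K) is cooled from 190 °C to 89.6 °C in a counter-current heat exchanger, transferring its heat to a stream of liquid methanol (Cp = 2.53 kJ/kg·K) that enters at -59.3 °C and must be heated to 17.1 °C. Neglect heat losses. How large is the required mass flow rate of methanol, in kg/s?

Heat released by hot stream: Q = 21.4 × 1.01 × (190 − 89.6) = 2170 kJ/s
Energy balance on cold side (adiabatic exchanger): Q = ṁ_c·Cp_c·(T_c,out − T_c,in)
ṁ_c = 2170 / [2.53 × (17.1 − -59.3)] = 11.227 kg/s

ṁ_c = 11.2 kg/s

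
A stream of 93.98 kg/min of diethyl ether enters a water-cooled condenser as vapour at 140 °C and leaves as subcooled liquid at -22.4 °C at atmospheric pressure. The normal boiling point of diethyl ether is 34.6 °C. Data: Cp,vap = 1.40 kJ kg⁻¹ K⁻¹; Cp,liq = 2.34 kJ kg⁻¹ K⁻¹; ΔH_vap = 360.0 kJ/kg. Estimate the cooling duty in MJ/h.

vapour 140→34.6 °C: -147.56 kJ/kg
condensation at 34.6 °C: -360 kJ/kg
liquid 34.6→-22.4 °C: -133.38 kJ/kg
Δh = -147.56 + -360 + -133.38 = -640.94 kJ/kg
Q = ṁ·Δh = 93.98 kg/min × -640.94 kJ/kg = -60236 kJ/min
|Q| = 1003.9 kW = 3614.1 MJ/h

Q_c = 3610 MJ/h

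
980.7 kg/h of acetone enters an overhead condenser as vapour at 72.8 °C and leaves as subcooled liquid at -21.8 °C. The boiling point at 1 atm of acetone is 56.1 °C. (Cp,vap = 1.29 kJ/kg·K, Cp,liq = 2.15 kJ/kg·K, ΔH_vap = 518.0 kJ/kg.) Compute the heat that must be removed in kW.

vapour 72.8→56.1 °C: -21.543 kJ/kg
condensation at 56.1 °C: -518 kJ/kg
liquid 56.1→-21.8 °C: -167.49 kJ/kg
Δh = -21.543 + -518 + -167.49 = -707.03 kJ/kg
Q = ṁ·Δh = 980.7 kg/h × -707.03 kJ/kg = -693380 kJ/h
|Q| = 192.61 kW

Q_c = 193 kW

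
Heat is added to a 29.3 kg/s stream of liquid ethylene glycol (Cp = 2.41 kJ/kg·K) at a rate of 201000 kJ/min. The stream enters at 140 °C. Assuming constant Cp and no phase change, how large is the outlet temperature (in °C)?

T_out = 187 °C

Q = 201000 kJ/min = 3350 kJ/s
ΔT = Q/(ṁ·Cp) = 3350/(29.3×2.41) = 47.442 K
T_out = 140 + 47.442 = 187.44 °C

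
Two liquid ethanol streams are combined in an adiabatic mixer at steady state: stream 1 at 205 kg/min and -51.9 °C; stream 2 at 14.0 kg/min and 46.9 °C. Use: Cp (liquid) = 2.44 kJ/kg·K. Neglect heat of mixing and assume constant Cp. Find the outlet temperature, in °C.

Energy balance with Q = 0: Σ ṁᵢCp,ᵢ(T_out − Tᵢ) = 0
T_out = Σ ṁᵢCp,ᵢTᵢ / Σ ṁᵢCp,ᵢ
      = -24358 / 534.36 = -45.584 °C

T_out = -45.6 °C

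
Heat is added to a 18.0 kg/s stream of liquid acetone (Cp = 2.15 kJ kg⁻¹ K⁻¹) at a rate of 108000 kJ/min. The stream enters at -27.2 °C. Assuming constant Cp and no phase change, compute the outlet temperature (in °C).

Q = 108000 kJ/min = 1800 kJ/s
ΔT = Q/(ṁ·Cp) = 1800/(18.0×2.15) = 46.512 K
T_out = -27.2 + 46.512 = 19.312 °C

T_out = 19.3 °C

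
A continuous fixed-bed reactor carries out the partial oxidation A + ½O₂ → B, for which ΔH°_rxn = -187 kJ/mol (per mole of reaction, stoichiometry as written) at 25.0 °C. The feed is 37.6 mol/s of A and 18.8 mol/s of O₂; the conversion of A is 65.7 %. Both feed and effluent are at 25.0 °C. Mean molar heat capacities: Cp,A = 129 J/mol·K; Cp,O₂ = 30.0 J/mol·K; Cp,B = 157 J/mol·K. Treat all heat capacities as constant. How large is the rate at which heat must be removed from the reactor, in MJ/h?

Q_out = 16600 MJ/h

Extent of reaction ξ = 0.657 × 37.6 = 24.703 mol/s
Reaction term: ξ·ΔH°_rxn = 24.703 × -187 = -4619.5 kJ/s
Q = ΔH = -4619.5 kJ/s = -4619.5 kW
Heat removed = 16630 MJ/h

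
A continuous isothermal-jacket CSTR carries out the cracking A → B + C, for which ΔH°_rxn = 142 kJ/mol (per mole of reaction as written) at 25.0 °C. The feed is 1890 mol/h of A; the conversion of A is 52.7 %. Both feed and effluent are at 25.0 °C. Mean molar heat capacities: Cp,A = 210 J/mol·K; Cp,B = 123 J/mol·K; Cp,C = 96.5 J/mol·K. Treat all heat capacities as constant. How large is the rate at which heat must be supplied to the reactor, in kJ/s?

Extent of reaction ξ = 0.527 × 1890 = 996.03 mol/h
Reaction term: ξ·ΔH°_rxn = 996.03 × 142 = 141440 kJ/h
Q = ΔH = 141440 kJ/h = 39.288 kW
Heat supplied = 39.288 kJ/s

Q_in = 39.3 kJ/s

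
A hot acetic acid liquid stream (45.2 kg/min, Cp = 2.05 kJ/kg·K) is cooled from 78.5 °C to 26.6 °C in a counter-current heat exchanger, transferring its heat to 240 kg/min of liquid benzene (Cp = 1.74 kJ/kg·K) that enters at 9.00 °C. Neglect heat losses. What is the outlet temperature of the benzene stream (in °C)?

Heat released by hot stream: Q = 45.2 × 2.05 × (78.5 − 26.6) = 4809.1 kJ/min
Energy balance on cold side (adiabatic exchanger): Q = ṁ_c·Cp_c·(T_c,out − T_c,in)
T_c,out = 9.00 + 4809.1/(240 × 1.74) = 20.516 °C

T_c,out = 20.5 °C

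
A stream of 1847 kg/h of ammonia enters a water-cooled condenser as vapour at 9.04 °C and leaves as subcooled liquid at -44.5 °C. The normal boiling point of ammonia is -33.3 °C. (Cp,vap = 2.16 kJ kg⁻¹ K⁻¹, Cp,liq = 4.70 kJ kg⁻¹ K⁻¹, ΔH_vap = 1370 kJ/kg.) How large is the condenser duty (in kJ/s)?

Q_c = 777 kJ/s

vapour 9.04→-33.3 °C: -91.454 kJ/kg
condensation at -33.3 °C: -1370 kJ/kg
liquid -33.3→-44.5 °C: -52.64 kJ/kg
Δh = -91.454 + -1370 + -52.64 = -1514.1 kJ/kg
Q = ṁ·Δh = 1847 kg/h × -1514.1 kJ/kg = -2.7965e+06 kJ/h
|Q| = 776.81 kW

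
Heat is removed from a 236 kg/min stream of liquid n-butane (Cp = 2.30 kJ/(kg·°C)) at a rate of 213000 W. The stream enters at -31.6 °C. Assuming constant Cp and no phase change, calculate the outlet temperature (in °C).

Q = 213000 W = 12780 kJ/min
ΔT = Q/(ṁ·Cp) = 12780/(236×2.30) = 23.545 K
T_out = -31.6 − 23.545 = -55.145 °C

T_out = -55.1 °C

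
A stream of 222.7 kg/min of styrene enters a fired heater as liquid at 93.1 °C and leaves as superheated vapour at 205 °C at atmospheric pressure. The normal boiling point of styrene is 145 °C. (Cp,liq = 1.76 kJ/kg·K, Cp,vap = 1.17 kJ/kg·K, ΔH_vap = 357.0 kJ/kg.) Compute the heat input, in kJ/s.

Q = 1920 kJ/s

liquid 93.1→145 °C: 91.344 kJ/kg
vaporisation at 145 °C: 357 kJ/kg
vapour 145→205 °C: 70.2 kJ/kg
Δh = 91.344 + 357 + 70.2 = 518.54 kJ/kg
Q = ṁ·Δh = 222.7 kg/min × 518.54 kJ/kg = 115480 kJ/min
|Q| = 1924.7 kW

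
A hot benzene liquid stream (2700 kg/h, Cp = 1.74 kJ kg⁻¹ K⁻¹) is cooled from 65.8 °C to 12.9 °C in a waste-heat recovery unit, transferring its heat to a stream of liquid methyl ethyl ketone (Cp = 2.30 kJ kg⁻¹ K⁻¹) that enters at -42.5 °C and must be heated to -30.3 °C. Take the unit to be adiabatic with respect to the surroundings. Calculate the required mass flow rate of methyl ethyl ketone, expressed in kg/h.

ṁ_c = 8860 kg/h

Heat released by hot stream: Q = 2700 × 1.74 × (65.8 − 12.9) = 248520 kJ/h
Energy balance on cold side (adiabatic exchanger): Q = ṁ_c·Cp_c·(T_c,out − T_c,in)
ṁ_c = 248520 / [2.30 × (-30.3 − -42.5)] = 8856.9 kg/h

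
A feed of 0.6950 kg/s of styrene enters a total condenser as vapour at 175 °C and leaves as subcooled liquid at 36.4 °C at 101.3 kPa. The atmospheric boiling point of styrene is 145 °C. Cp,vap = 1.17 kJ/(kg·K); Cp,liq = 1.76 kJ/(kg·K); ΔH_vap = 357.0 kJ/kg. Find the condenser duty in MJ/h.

vapour 175→145 °C: -35.1 kJ/kg
condensation at 145 °C: -357 kJ/kg
liquid 145→36.4 °C: -191.14 kJ/kg
Δh = -35.1 + -357 + -191.14 = -583.24 kJ/kg
Q = ṁ·Δh = 0.6950 kg/s × -583.24 kJ/kg = -405.35 kJ/s
|Q| = 405.35 kW = 1459.3 MJ/h

Q_c = 1460 MJ/h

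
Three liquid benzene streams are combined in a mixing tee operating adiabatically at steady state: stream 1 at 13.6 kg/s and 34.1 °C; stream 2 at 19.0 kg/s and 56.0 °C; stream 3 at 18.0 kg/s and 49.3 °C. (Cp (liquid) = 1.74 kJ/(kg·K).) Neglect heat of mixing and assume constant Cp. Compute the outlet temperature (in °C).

T_out = 47.7 °C

No heat crosses the boundary, so H_out = H_in.
Σ ṁᵢCp,ᵢTᵢ = 13.6×1.74×34.1 + 19.0×1.74×56.0 + 18.0×1.74×49.3 = 4202.4
Σ ṁᵢCp,ᵢ = 13.6×1.74 + 19.0×1.74 + 18.0×1.74 = 88.044
T_out = 4202.4 / 88.044 = 47.73 °C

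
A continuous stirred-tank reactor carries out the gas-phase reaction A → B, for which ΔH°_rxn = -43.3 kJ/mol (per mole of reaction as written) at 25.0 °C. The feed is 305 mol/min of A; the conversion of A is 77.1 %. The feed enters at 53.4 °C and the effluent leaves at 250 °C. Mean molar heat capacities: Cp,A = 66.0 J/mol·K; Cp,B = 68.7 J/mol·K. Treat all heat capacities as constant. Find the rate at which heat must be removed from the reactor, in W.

Extent of reaction ξ = 0.771 × 305 = 235.16 mol/min
Reaction term: ξ·ΔH°_rxn = 235.16 × -43.3 = -10182 kJ/min
Sensible, feed 53.4→25 °C: -571.69 kJ/min
Outlet flows (mol/min): A 69.845, B 235.16
Sensible, products 25→250 °C: 4672.1 kJ/min
Q = ΔH = -6081.8 kJ/min = -101.36 kW
Heat removed = 101360 W

Q_out = 101000 W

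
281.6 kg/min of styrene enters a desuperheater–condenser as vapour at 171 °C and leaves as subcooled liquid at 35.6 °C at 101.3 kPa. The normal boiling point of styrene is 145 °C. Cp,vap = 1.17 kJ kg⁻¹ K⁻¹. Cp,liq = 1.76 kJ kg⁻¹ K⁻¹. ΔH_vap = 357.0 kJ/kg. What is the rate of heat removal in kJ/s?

vapour 171→145 °C: -30.42 kJ/kg
condensation at 145 °C: -357 kJ/kg
liquid 145→35.6 °C: -192.54 kJ/kg
Δh = -30.42 + -357 + -192.54 = -579.96 kJ/kg
Q = ṁ·Δh = 281.6 kg/min × -579.96 kJ/kg = -163320 kJ/min
|Q| = 2722 kW

Q_c = 2720 kJ/s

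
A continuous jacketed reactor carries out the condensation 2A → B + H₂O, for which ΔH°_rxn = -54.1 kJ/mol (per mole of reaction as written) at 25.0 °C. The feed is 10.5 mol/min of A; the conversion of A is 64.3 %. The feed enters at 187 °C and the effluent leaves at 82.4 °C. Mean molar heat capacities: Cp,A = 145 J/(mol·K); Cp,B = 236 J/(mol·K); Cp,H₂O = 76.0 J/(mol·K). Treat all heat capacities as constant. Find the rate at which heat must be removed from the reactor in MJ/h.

Q_out = 20.3 MJ/h

Extent of reaction ξ = 0.643 × 10.5 / 2 = 3.3758 mol/min
Reaction term: ξ·ΔH°_rxn = 3.3758 × -54.1 = -182.63 kJ/min
Sensible, feed 187→25 °C: -246.65 kJ/min
Outlet flows (mol/min): A 3.7485, B 3.3758, H₂O 3.3758
Sensible, products 25→82.4 °C: 91.654 kJ/min
Q = ΔH = -337.62 kJ/min = -5.627 kW
Heat removed = 20.257 MJ/h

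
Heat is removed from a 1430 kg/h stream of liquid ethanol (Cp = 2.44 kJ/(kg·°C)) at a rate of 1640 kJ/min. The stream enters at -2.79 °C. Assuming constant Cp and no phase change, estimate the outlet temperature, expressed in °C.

Q = 1640 kJ/min = 98400 kJ/h
ΔT = Q/(ṁ·Cp) = 98400/(1430×2.44) = 28.201 K
T_out = -2.79 − 28.201 = -30.991 °C

T_out = -31.0 °C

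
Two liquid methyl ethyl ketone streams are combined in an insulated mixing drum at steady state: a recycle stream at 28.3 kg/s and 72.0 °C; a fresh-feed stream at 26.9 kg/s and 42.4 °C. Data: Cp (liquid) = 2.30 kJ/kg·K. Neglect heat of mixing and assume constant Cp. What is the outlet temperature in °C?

Adiabatic, steady state ⇒ Σ ṁᵢCp,ᵢ(T_out − Tᵢ) = 0
T_out = Σ ṁᵢCp,ᵢTᵢ / Σ ṁᵢCp,ᵢ
      = 7309.8 / 126.96 = 57.575 °C

T_out = 57.6 °C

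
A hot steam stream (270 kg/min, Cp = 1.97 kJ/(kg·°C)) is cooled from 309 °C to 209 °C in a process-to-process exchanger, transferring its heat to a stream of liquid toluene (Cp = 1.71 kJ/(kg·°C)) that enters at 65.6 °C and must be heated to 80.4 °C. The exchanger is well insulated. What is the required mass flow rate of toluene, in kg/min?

ṁ_c = 2100 kg/min

Heat released by hot stream: Q = 270 × 1.97 × (309 − 209) = 53190 kJ/min
Energy balance on cold side (adiabatic exchanger): Q = ṁ_c·Cp_c·(T_c,out − T_c,in)
ṁ_c = 53190 / [1.71 × (80.4 − 65.6)] = 2101.7 kg/min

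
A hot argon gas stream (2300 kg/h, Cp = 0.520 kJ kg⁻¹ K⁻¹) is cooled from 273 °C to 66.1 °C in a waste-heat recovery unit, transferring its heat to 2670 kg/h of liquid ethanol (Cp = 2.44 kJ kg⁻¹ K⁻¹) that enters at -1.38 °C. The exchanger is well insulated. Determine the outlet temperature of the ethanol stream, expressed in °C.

T_c,out = 36.6 °C

Heat released by hot stream: Q = 2300 × 0.520 × (273 − 66.1) = 247450 kJ/h
Energy balance on cold side (adiabatic exchanger): Q = ṁ_c·Cp_c·(T_c,out − T_c,in)
T_c,out = -1.38 + 247450/(2670 × 2.44) = 36.603 °C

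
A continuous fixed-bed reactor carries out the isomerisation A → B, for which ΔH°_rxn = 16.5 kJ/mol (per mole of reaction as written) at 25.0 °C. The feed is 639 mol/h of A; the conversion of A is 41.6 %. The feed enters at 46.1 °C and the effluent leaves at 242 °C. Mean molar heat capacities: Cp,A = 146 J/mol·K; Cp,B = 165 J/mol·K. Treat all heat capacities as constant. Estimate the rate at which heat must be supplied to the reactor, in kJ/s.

Q_in = 6.60 kJ/s

Extent of reaction ξ = 0.416 × 639 = 265.82 mol/h
Reaction term: ξ·ΔH°_rxn = 265.82 × 16.5 = 4386.1 kJ/h
Sensible, feed 46.1→25 °C: -1968.5 kJ/h
Outlet flows (mol/h): A 373.18, B 265.82
Sensible, products 25→242 °C: 21341 kJ/h
Q = ΔH = 23758 kJ/h = 6.5996 kW
Heat supplied = 6.5996 kJ/s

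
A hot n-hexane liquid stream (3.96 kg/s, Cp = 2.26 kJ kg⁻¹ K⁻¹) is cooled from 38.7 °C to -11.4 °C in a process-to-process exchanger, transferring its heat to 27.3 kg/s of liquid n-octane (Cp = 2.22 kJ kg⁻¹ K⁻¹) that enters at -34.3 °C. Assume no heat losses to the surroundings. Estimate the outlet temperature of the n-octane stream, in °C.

T_c,out = -26.9 °C

Heat released by hot stream: Q = 3.96 × 2.26 × (38.7 − -11.4) = 448.37 kJ/s
Energy balance on cold side (adiabatic exchanger): Q = ṁ_c·Cp_c·(T_c,out − T_c,in)
T_c,out = -34.3 + 448.37/(27.3 × 2.22) = -26.902 °C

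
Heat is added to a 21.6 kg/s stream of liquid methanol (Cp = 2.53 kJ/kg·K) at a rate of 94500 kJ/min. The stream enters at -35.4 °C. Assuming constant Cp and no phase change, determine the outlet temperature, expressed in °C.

Q = 94500 kJ/min = 1575 kJ/s
ΔT = Q/(ṁ·Cp) = 1575/(21.6×2.53) = 28.821 K
T_out = -35.4 + 28.821 = -6.5792 °C

T_out = -6.58 °C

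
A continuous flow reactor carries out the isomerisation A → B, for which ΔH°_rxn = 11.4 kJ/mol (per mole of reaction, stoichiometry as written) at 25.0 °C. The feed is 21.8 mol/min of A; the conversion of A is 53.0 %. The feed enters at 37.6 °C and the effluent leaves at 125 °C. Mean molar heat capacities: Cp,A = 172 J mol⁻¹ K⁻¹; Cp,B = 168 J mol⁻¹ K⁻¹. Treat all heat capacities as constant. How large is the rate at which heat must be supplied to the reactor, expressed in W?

Extent of reaction ξ = 0.530 × 21.8 = 11.554 mol/min
Reaction term: ξ·ΔH°_rxn = 11.554 × 11.4 = 131.72 kJ/min
Sensible, feed 37.6→25 °C: -47.245 kJ/min
Outlet flows (mol/min): A 10.246, B 11.554
Sensible, products 25→125 °C: 370.34 kJ/min
Q = ΔH = 454.81 kJ/min = 7.5802 kW
Heat supplied = 7580.2 W

Q_in = 7580 W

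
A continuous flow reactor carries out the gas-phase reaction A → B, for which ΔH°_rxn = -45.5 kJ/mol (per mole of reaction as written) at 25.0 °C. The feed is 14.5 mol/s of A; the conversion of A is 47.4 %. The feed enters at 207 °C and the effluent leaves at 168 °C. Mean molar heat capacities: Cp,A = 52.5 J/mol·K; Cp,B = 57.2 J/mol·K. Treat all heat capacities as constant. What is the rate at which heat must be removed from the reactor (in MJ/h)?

Q_out = 1220 MJ/h

Extent of reaction ξ = 0.474 × 14.5 = 6.873 mol/s
Reaction term: ξ·ΔH°_rxn = 6.873 × -45.5 = -312.72 kJ/s
Sensible, feed 207→25 °C: -138.55 kJ/s
Outlet flows (mol/s): A 7.627, B 6.873
Sensible, products 25→168 °C: 113.48 kJ/s
Q = ΔH = -337.79 kJ/s = -337.79 kW
Heat removed = 1216 MJ/h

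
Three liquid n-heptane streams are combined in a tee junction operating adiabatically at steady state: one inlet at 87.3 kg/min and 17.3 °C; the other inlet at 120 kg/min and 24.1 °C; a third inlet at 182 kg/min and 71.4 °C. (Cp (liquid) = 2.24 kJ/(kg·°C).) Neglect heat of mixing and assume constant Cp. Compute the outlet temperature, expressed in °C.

No heat crosses the boundary, so H_out = H_in.
T_out = Σ ṁᵢCp,ᵢTᵢ / Σ ṁᵢCp,ᵢ
      = 38969 / 872.03 = 44.688 °C

T_out = 44.7 °C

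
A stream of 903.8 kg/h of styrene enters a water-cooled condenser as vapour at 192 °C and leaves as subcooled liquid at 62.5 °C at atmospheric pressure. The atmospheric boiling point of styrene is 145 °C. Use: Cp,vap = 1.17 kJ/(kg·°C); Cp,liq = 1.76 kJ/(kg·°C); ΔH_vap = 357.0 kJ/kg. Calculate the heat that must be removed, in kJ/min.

vapour 192→145 °C: -54.99 kJ/kg
condensation at 145 °C: -357 kJ/kg
liquid 145→62.5 °C: -145.2 kJ/kg
Δh = -54.99 + -357 + -145.2 = -557.19 kJ/kg
Q = ṁ·Δh = 903.8 kg/h × -557.19 kJ/kg = -503590 kJ/h
|Q| = 139.89 kW = 8393.1 kJ/min

Q_c = 8390 kJ/min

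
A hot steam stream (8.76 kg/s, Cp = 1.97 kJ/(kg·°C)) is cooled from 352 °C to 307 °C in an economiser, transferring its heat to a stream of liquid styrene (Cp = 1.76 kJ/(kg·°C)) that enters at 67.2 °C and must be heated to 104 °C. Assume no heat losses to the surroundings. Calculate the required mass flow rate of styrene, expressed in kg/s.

ṁ_c = 12.0 kg/s

Heat released by hot stream: Q = 8.76 × 1.97 × (352 − 307) = 776.57 kJ/s
Energy balance on cold side (adiabatic exchanger): Q = ṁ_c·Cp_c·(T_c,out − T_c,in)
ṁ_c = 776.57 / [1.76 × (104 − 67.2)] = 11.99 kg/s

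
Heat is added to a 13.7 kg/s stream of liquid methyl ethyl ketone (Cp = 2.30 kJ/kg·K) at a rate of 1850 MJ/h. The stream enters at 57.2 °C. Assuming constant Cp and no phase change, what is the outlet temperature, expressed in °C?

T_out = 73.5 °C

Q = 1850 MJ/h = 513.89 kJ/s
ΔT = Q/(ṁ·Cp) = 513.89/(13.7×2.30) = 16.309 K
T_out = 57.2 + 16.309 = 73.509 °C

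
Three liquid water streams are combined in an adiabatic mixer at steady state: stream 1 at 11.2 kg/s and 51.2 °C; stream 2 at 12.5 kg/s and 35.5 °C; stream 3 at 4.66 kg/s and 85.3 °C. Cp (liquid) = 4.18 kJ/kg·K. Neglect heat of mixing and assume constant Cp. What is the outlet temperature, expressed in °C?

T_out = 49.9 °C

Adiabatic, steady state ⇒ Σ ṁᵢCp,ᵢ(T_out − Tᵢ) = 0
T_out = Σ ṁᵢCp,ᵢTᵢ / Σ ṁᵢCp,ᵢ
      = 5913.4 / 118.54 = 49.883 °C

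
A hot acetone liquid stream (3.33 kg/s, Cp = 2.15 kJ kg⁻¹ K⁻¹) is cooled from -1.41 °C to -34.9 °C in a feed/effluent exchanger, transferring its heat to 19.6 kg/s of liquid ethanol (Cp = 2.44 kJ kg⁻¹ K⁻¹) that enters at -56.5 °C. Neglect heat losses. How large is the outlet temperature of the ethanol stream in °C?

Heat released by hot stream: Q = 3.33 × 2.15 × (-1.41 − -34.9) = 239.77 kJ/s
Energy balance on cold side (adiabatic exchanger): Q = ṁ_c·Cp_c·(T_c,out − T_c,in)
T_c,out = -56.5 + 239.77/(19.6 × 2.44) = -51.486 °C

T_c,out = -51.5 °C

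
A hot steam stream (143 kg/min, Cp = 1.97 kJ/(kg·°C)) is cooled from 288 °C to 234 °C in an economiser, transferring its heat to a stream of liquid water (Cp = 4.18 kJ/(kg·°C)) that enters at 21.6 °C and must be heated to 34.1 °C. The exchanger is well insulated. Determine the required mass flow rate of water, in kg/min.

Heat released by hot stream: Q = 143 × 1.97 × (288 − 234) = 15212 kJ/min
Energy balance on cold side (adiabatic exchanger): Q = ṁ_c·Cp_c·(T_c,out − T_c,in)
ṁ_c = 15212 / [4.18 × (34.1 − 21.6)] = 291.15 kg/min

ṁ_c = 291 kg/min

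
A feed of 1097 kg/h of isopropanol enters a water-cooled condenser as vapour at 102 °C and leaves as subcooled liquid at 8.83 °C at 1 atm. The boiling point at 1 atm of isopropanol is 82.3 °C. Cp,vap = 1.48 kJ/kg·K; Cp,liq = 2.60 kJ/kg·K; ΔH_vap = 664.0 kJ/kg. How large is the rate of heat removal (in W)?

vapour 102→82.3 °C: -29.156 kJ/kg
condensation at 82.3 °C: -664 kJ/kg
liquid 82.3→8.83 °C: -191.02 kJ/kg
Δh = -29.156 + -664 + -191.02 = -884.18 kJ/kg
Q = ṁ·Δh = 1097 kg/h × -884.18 kJ/kg = -969940 kJ/h
|Q| = 269.43 kW = 269430 W

Q_c = 269000 W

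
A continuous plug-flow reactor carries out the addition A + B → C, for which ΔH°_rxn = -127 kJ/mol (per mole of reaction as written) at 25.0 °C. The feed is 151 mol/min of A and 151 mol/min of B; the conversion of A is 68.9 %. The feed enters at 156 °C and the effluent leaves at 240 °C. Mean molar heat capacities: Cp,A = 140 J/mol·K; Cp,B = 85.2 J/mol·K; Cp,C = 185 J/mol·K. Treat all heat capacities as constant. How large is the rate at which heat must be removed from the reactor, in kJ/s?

Extent of reaction ξ = 0.689 × 151 = 104.04 mol/min
Reaction term: ξ·ΔH°_rxn = 104.04 × -127 = -13213 kJ/min
Sensible, feed 156→25 °C: -4454.7 kJ/min
Outlet flows (mol/min): A 46.961, B 46.961, C 104.04
Sensible, products 25→240 °C: 6411.9 kJ/min
Q = ΔH = -11256 kJ/min = -187.6 kW
Heat removed = 187.6 kJ/s

Q_out = 188 kJ/s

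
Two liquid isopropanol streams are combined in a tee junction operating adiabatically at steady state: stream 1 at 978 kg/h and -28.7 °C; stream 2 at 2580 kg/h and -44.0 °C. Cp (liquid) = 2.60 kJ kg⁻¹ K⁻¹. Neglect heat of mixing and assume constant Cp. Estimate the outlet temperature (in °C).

No heat crosses the boundary, so H_out = H_in.
Σ ṁᵢCp,ᵢTᵢ = 978×2.60×-28.7 + 2580×2.60×-44.0 = -368130
Σ ṁᵢCp,ᵢ = 978×2.60 + 2580×2.60 = 9250.8
T_out = -368130 / 9250.8 = -39.794 °C

T_out = -39.8 °C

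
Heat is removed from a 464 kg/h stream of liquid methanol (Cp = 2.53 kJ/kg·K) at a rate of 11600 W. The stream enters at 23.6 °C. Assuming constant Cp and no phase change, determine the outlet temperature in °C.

T_out = -12.0 °C

Q = 11600 W = 41760 kJ/h
ΔT = Q/(ṁ·Cp) = 41760/(464×2.53) = 35.573 K
T_out = 23.6 − 35.573 = -11.973 °C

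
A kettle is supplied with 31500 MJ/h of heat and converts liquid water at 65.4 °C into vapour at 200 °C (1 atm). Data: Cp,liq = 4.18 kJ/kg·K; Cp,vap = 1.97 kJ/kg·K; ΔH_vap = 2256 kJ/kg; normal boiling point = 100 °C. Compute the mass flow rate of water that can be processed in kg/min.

Δh = 4.18×(100−65.4) + 2256 + 1.97×(200−100) = 2597.6 kJ/kg
Q = 31500 MJ/h = 8750 kJ/s = 525000 kJ/min
ṁ = Q/Δh = 525000 / 2597.6 = 202.11 kg/min

ṁ = 202 kg/min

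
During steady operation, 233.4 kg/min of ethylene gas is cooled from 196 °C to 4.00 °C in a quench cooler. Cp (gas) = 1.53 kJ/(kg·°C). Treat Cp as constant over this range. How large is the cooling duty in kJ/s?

Q = ṁ·Cp·ΔT = 233.4 × 1.53 × (4.00 − 196) = -68564 kJ/min
Converting: 68564 / 60 s = 1142.7 kW

Q_c = 1140 kJ/s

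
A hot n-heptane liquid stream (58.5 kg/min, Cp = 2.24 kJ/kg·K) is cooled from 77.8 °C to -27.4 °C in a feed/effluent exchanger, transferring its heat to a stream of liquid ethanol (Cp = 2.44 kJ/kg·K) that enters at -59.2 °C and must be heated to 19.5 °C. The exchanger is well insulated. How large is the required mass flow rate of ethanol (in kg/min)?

ṁ_c = 71.8 kg/min

Heat released by hot stream: Q = 58.5 × 2.24 × (77.8 − -27.4) = 13785 kJ/min
Energy balance on cold side (adiabatic exchanger): Q = ṁ_c·Cp_c·(T_c,out − T_c,in)
ṁ_c = 13785 / [2.44 × (19.5 − -59.2)] = 71.789 kg/min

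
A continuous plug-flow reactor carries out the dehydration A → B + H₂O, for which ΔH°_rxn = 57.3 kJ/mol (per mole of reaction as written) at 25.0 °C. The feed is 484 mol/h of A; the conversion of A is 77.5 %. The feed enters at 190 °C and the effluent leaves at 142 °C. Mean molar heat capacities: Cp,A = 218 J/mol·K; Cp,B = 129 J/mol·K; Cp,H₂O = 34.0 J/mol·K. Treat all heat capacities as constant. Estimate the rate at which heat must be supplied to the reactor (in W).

Extent of reaction ξ = 0.775 × 484 = 375.1 mol/h
Reaction term: ξ·ΔH°_rxn = 375.1 × 57.3 = 21493 kJ/h
Sensible, feed 190→25 °C: -17409 kJ/h
Outlet flows (mol/h): A 108.9, B 375.1, H₂O 375.1
Sensible, products 25→142 °C: 9931.1 kJ/h
Q = ΔH = 14015 kJ/h = 3.893 kW
Heat supplied = 3893 W

Q_in = 3890 W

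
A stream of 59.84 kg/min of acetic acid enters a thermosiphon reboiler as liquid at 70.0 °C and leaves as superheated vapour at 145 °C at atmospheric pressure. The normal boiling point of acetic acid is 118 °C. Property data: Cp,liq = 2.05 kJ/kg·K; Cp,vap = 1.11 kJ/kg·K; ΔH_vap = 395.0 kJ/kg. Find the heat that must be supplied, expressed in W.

Q = 522000 W

liquid 70.0→118 °C: 98.4 kJ/kg
vaporisation at 118 °C: 395 kJ/kg
vapour 118→145 °C: 29.97 kJ/kg
Δh = 98.4 + 395 + 29.97 = 523.37 kJ/kg
Q = ṁ·Δh = 59.84 kg/min × 523.37 kJ/kg = 31318 kJ/min
|Q| = 521.97 kW = 521970 W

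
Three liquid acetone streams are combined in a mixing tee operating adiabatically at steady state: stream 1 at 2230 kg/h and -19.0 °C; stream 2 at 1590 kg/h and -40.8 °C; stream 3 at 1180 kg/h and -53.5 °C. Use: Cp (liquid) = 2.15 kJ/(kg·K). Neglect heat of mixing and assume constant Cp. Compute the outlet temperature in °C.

No heat crosses the boundary, so H_out = H_in.
Σ ṁᵢCp,ᵢTᵢ = 2230×2.15×-19.0 + 1590×2.15×-40.8 + 1180×2.15×-53.5 = -366300
Σ ṁᵢCp,ᵢ = 2230×2.15 + 1590×2.15 + 1180×2.15 = 10750
T_out = -366300 / 10750 = -34.074 °C

T_out = -34.1 °C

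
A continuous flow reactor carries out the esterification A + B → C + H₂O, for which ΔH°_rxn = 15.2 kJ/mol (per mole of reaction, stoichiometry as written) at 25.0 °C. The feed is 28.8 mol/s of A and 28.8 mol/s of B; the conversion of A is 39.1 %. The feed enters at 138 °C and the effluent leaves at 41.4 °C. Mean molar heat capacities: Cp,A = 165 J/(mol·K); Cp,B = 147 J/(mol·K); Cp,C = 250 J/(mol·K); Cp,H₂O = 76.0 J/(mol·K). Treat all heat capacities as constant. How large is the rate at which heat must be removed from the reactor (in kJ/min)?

Extent of reaction ξ = 0.391 × 28.8 = 11.261 mol/s
Reaction term: ξ·ΔH°_rxn = 11.261 × 15.2 = 171.16 kJ/s
Sensible, feed 138→25 °C: -1015.4 kJ/s
Outlet flows (mol/s): A 17.539, B 17.539, C 11.261, H₂O 11.261
Sensible, products 25→41.4 °C: 149.95 kJ/s
Q = ΔH = -694.26 kJ/s = -694.26 kW
Heat removed = 41656 kJ/min

Q_out = 41700 kJ/min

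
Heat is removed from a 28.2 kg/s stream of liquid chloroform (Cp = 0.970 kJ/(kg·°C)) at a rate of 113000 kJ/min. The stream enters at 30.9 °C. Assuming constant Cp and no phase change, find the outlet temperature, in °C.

Q = 113000 kJ/min = 1883.3 kJ/s
ΔT = Q/(ṁ·Cp) = 1883.3/(28.2×0.970) = 68.85 K
T_out = 30.9 − 68.85 = -37.95 °C

T_out = -38.0 °C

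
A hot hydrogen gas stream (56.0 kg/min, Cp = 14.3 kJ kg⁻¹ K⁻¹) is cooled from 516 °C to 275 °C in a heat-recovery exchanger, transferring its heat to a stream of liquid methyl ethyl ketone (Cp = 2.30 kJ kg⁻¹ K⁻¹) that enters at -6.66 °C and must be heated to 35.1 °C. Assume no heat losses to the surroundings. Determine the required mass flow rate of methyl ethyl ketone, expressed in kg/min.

Heat released by hot stream: Q = 56.0 × 14.3 × (516 − 275) = 192990 kJ/min
Energy balance on cold side (adiabatic exchanger): Q = ṁ_c·Cp_c·(T_c,out − T_c,in)
ṁ_c = 192990 / [2.30 × (35.1 − -6.66)] = 2009.3 kg/min

ṁ_c = 2010 kg/min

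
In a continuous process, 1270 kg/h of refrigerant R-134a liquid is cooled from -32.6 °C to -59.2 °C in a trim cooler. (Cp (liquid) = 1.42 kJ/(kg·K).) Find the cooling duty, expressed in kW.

Q_c = 13.3 kW

Q = ṁ·Cp·ΔT = 1270 × 1.42 × (-59.2 − -32.6) = -47970 kJ/h
Converting: 47970 / 3600 s = 13.325 kW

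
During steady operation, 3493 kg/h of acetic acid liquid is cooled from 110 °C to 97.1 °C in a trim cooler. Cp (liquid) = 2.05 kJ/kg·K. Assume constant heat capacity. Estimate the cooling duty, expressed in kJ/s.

Q_c = 25.7 kJ/s

Q = ṁ·Cp·ΔT = 3493 × 2.05 × (97.1 − 110) = -92372 kJ/h
Converting: 92372 / 3600 s = 25.659 kW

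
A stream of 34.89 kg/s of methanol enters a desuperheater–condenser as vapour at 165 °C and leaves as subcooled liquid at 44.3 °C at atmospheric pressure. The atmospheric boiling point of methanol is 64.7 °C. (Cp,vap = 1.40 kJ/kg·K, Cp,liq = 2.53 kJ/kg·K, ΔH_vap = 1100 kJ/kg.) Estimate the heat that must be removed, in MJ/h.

vapour 165→64.7 °C: -140.42 kJ/kg
condensation at 64.7 °C: -1100 kJ/kg
liquid 64.7→44.3 °C: -51.612 kJ/kg
Δh = -140.42 + -1100 + -51.612 = -1292 kJ/kg
Q = ṁ·Δh = 34.89 kg/s × -1292 kJ/kg = -45079 kJ/s
|Q| = 45079 kW = 162280 MJ/h

Q_c = 162000 MJ/h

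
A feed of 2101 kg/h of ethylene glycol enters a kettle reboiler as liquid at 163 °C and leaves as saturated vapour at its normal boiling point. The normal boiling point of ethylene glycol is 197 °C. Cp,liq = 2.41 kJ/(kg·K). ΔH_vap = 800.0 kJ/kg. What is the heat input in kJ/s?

Q = 515 kJ/s

liquid 163→197 °C: 81.94 kJ/kg
vaporisation at 197 °C: 800 kJ/kg
Δh = 81.94 + 800 = 881.94 kJ/kg
Q = ṁ·Δh = 2101 kg/h × 881.94 kJ/kg = 1.853e+06 kJ/h
|Q| = 514.71 kW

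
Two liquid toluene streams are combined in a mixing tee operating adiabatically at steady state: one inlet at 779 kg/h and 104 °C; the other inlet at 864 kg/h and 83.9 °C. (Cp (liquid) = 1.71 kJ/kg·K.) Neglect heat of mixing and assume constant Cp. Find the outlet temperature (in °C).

T_out = 93.4 °C

No heat crosses the boundary, so H_out = H_in.
T_out = Σ ṁᵢCp,ᵢTᵢ / Σ ṁᵢCp,ᵢ
      = 262490 / 2809.5 = 93.43 °C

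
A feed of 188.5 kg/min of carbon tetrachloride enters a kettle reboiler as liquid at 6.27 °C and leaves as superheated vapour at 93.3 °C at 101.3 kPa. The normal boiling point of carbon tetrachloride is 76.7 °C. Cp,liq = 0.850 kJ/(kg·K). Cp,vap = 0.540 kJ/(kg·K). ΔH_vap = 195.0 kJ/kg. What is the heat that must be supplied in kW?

Q = 829 kW

liquid 6.27→76.7 °C: 59.866 kJ/kg
vaporisation at 76.7 °C: 195 kJ/kg
vapour 76.7→93.3 °C: 8.964 kJ/kg
Δh = 59.866 + 195 + 8.964 = 263.83 kJ/kg
Q = ṁ·Δh = 188.5 kg/min × 263.83 kJ/kg = 49732 kJ/min
|Q| = 828.86 kW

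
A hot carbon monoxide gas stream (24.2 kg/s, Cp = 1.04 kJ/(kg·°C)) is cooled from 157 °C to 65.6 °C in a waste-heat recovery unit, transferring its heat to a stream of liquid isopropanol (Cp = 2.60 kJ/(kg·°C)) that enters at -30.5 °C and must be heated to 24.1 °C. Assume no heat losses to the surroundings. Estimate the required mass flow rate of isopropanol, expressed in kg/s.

ṁ_c = 16.2 kg/s

Heat released by hot stream: Q = 24.2 × 1.04 × (157 − 65.6) = 2300.4 kJ/s
Energy balance on cold side (adiabatic exchanger): Q = ṁ_c·Cp_c·(T_c,out − T_c,in)
ṁ_c = 2300.4 / [2.60 × (24.1 − -30.5)] = 16.204 kg/s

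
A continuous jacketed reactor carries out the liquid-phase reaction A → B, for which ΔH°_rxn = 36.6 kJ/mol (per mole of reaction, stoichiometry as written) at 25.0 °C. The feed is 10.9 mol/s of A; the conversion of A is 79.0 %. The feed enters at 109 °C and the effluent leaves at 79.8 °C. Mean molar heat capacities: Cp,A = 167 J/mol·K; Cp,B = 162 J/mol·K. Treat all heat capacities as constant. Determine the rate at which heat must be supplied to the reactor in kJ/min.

Extent of reaction ξ = 0.790 × 10.9 = 8.611 mol/s
Reaction term: ξ·ΔH°_rxn = 8.611 × 36.6 = 315.16 kJ/s
Sensible, feed 109→25 °C: -152.91 kJ/s
Outlet flows (mol/s): A 2.289, B 8.611
Sensible, products 25→79.8 °C: 97.393 kJ/s
Q = ΔH = 259.65 kJ/s = 259.65 kW
Heat supplied = 15579 kJ/min

Q_in = 15600 kJ/min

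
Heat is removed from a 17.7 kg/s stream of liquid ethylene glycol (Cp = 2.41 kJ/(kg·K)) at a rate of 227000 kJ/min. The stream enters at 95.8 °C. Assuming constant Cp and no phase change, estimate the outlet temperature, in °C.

Q = 227000 kJ/min = 3783.3 kJ/s
ΔT = Q/(ṁ·Cp) = 3783.3/(17.7×2.41) = 88.692 K
T_out = 95.8 − 88.692 = 7.108 °C

T_out = 7.11 °C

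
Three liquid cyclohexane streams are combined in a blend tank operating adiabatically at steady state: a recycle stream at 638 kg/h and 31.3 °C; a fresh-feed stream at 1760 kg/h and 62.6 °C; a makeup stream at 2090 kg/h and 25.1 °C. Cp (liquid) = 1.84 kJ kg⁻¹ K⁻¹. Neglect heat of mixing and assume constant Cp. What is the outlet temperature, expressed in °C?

T_out = 40.7 °C

No heat crosses the boundary, so H_out = H_in.
Σ ṁᵢCp,ᵢTᵢ = 638×1.84×31.3 + 1760×1.84×62.6 + 2090×1.84×25.1 = 335990
Σ ṁᵢCp,ᵢ = 638×1.84 + 1760×1.84 + 2090×1.84 = 8257.9
T_out = 335990 / 8257.9 = 40.687 °C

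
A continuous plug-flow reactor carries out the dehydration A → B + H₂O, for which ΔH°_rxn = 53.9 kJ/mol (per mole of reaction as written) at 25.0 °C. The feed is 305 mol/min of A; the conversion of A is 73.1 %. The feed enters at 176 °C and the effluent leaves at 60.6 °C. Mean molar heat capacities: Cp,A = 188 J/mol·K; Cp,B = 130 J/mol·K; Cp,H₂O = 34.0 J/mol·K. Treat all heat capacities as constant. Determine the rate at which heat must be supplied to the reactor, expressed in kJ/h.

Q_in = 313000 kJ/h

Extent of reaction ξ = 0.731 × 305 = 222.95 mol/min
Reaction term: ξ·ΔH°_rxn = 222.95 × 53.9 = 12017 kJ/min
Sensible, feed 176→25 °C: -8658.3 kJ/min
Outlet flows (mol/min): A 82.045, B 222.95, H₂O 222.95
Sensible, products 25→60.6 °C: 1850.8 kJ/min
Q = ΔH = 5209.7 kJ/min = 86.829 kW
Heat supplied = 312580 kJ/h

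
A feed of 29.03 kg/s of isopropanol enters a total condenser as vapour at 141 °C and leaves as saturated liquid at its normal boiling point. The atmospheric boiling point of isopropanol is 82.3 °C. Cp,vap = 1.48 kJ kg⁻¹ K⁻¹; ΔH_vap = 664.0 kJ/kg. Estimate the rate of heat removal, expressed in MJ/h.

vapour 141→82.3 °C: -86.876 kJ/kg
condensation at 82.3 °C: -664 kJ/kg
Δh = -86.876 + -664 = -750.88 kJ/kg
Q = ṁ·Δh = 29.03 kg/s × -750.88 kJ/kg = -21798 kJ/s
|Q| = 21798 kW = 78473 MJ/h

Q_c = 78500 MJ/h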